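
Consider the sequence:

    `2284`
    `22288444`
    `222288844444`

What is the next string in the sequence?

Term n consists of n+1 2's, followed by n 8's, followed by 2n-1 4's (n = 1, 2, …).
At n = 4 the blocks have lengths 5, 4, 7.

2222288884444444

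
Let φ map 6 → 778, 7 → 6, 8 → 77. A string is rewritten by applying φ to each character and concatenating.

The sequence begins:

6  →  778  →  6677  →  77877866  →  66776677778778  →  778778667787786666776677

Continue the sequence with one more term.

Rewriting the 24 symbols of 778778667787786666776677 one by one yields 6 6 77 6 6 77 778 778 6 6 77 6 6 77 778 778 778 778 6 6 778 778 6 6; concatenated:

66776677778778667766777787787787786677877866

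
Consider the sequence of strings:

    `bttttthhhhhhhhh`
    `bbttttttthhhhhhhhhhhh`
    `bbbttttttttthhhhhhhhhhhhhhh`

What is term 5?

Term n consists of n-1 b's, followed by 2n+1 t's, followed by 3n+3 h's, where the shown terms are n = 2, 3, 4.
For term 5, n = 6, so the run lengths are 5, 13, 21.

bbbbbttttttttttttthhhhhhhhhhhhhhhhhhhhh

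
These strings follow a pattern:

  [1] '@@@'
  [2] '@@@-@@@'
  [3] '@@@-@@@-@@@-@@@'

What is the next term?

Each string is two copies of the previous one joined by '-'.
So the next term is two copies of @@@-@@@-@@@-@@@ with '-' between the halves.

@@@-@@@-@@@-@@@-@@@-@@@-@@@-@@@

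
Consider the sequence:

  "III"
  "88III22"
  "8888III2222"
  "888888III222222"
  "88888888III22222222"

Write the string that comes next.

Each term wraps the previous one in 88 on the left and 22 on the right.
One more step from 88888888III22222222 gives the answer.

8888888888III2222222222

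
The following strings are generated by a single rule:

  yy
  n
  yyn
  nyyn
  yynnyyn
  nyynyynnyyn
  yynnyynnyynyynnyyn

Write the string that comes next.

This is a Fibonacci-style word recurrence s(k) = s(k−2)·s(k−1): e.g. yy·n = yyn.
The next term joins nyynyynnyyn and yynnyynnyynyynnyyn.

nyynyynnyynyynnyynnyynyynnyyn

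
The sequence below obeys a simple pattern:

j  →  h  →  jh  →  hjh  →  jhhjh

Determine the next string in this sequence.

hjhjhhjh

From term 3 onward, concatenate the second-to-last term with the last: j·h = jh, h·jh = hjh, …
The next term joins hjh and jhhjh.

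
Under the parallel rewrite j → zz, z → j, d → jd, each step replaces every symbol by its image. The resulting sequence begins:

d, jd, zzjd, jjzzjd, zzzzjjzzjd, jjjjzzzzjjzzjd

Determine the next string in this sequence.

zzzzzzzzjjjjzzzzjjzzjd

Applying the rule to each of the 14 symbols of jjjjzzzzjjzzjd gives the pieces zz zz zz zz j j j j zz zz j j zz jd, which concatenate to the answer.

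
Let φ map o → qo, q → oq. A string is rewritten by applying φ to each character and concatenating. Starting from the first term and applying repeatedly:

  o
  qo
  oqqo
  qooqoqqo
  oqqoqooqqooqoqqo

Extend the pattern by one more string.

qooqoqqooqqoqooqoqqoqooqqooqoqqo

Replace each of the 16 characters of oqqoqooqqooqoqqo in place — qo oq oq qo oq qo qo oq oq qo qo oq qo oq oq qo — and concatenate.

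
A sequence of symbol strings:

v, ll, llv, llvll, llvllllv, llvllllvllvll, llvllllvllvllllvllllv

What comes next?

From term 3 onward, concatenate the last term with the second-to-last: ll·v = llv, llv·ll = llvll, …
The next term joins llvllllvllvllllvllllv and llvllllvllvll.

llvllllvllvllllvllllvllvllllvllvll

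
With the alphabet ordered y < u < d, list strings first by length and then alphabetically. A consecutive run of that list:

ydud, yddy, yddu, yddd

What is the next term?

uyyy

The successor of yddd increments the rightmost position that isn't already d and resets every position after it to y.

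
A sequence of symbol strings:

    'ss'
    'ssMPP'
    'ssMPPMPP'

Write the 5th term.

ssMPPMPPMPPMPP

Each term is the previous one with MPP appended.
From ssMPPMPP, 2 further steps: ssMPPMPP → ssMPPMPPMPP → (answer).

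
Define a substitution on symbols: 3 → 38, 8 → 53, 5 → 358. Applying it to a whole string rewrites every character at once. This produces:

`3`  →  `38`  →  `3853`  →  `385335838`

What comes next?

Apply φ to 385335838 symbol by symbol: 3→38, 8→53, 5→358, 3→38, 3→38, 5→358, 8→53, 3→38, 8→53; joined: 38 53 358 38 38 358 53 38 53.

38533583838358533853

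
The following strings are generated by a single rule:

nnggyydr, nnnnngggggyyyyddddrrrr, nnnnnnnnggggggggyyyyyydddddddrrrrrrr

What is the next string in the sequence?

nnnnnnnnnnngggggggggggyyyyyyyyddddddddddrrrrrrrrrr

The n-th term is 3n-1 n's then 3n-1 g's then 2n y's then 3n-2 d's then 3n-2 r's (n = 1, 2, …).
At n = 4 the blocks have lengths 11, 11, 8, 10, 10.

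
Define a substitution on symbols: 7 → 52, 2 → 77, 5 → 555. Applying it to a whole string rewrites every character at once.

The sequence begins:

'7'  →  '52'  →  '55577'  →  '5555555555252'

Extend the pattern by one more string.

5555555555555555555555555555557755577

Replace each of the 13 characters of 5555555555252 in place — 555 555 555 555 555 555 555 555 555 555 77 555 77 — and concatenate.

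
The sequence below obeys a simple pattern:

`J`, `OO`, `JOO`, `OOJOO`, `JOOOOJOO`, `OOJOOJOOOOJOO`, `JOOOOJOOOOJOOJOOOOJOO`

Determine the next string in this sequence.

OOJOOJOOOOJOOJOOOOJOOOOJOOJOOOOJOO

This is a Fibonacci-style word recurrence s(k) = s(k−2)·s(k−1): e.g. J·OO = JOO.
So term 8 is OOJOOJOOOOJOO·JOOOOJOOOOJOOJOOOOJOO.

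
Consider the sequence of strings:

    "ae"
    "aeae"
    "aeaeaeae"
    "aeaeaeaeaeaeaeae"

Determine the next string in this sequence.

s(k+1) = s(k)·s(k) — each term doubles the last.
Doubling aeaeaeaeaeaeaeae:

aeaeaeaeaeaeaeaeaeaeaeaeaeaeaeae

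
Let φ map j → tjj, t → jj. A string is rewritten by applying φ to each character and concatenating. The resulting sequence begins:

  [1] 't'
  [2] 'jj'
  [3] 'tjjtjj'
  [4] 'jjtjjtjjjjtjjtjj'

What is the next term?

tjjtjjjjtjjtjjjjtjjtjjtjjtjjjjtjjtjjjjtjjtjj

Applying the rule to each of the 16 symbols of jjtjjtjjjjtjjtjj gives the pieces tjj tjj jj tjj tjj jj tjj tjj tjj tjj jj tjj tjj jj tjj tjj, which concatenate to the answer.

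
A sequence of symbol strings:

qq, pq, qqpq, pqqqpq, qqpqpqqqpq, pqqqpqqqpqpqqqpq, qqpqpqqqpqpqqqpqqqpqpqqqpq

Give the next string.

pqqqpqqqpqpqqqpqqqpqpqqqpqpqqqpqqqpqpqqqpq

From term 3 onward, concatenate the second-to-last term with the last: qq·pq = qqpq, pq·qqpq = pqqqpq, …
The next term joins pqqqpqqqpqpqqqpq and qqpqpqqqpqpqqqpqqqpqpqqqpq.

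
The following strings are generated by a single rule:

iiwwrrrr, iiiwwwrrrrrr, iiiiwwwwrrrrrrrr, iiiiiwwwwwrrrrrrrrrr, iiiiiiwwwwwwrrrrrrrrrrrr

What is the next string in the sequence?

Term n consists of n i's, followed by n w's, followed by 2n r's, where the shown terms are n = 2, 3, 4, 5, 6.
Setting n = 7 gives 7, 7, 14 characters in each block.

iiiiiiiwwwwwwwrrrrrrrrrrrrrr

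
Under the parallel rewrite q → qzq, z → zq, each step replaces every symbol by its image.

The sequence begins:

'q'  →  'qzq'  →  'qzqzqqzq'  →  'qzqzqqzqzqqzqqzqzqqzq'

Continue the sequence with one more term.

Applying the rule to each of the 21 symbols of qzqzqqzqzqqzqqzqzqqzq gives the pieces qzq zq qzq zq qzq qzq zq qzq zq qzq qzq zq qzq qzq zq qzq zq qzq qzq zq qzq, which concatenate to the answer.

qzqzqqzqzqqzqqzqzqqzqzqqzqqzqzqqzqqzqzqqzqzqqzqqzqzqqzq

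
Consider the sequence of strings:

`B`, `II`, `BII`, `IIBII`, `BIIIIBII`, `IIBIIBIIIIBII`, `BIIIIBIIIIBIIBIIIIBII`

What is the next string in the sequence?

Each term (from the third on) is the two preceding terms concatenated in order: term 3 = B·II = BII.
The next term joins IIBIIBIIIIBII and BIIIIBIIIIBIIBIIIIBII.

IIBIIBIIIIBIIBIIIIBIIIIBIIBIIIIBII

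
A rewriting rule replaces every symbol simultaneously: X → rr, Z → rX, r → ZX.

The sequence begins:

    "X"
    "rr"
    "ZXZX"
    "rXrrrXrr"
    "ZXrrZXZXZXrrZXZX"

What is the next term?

rXrrZXZXrXrrrXrrrXrrZXZXrXrrrXrr

φ(ZXrrZXZXZXrrZXZX) expands symbol-by-symbol to rX rr ZX ZX rX rr rX rr rX rr ZX ZX rX rr rX rr; joining the 16 pieces gives the next term.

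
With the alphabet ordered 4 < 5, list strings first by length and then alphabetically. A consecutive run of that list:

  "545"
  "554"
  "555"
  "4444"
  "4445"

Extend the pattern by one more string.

4454

Find the rightmost character of 4445 below 5, bump it to the next letter, and reset everything to its right to 4.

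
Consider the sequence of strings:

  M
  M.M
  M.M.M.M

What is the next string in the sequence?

Every step duplicates the string with '.' between the halves.
So the next term is two copies of M.M.M.M with '.' between the halves.

M.M.M.M.M.M.M.M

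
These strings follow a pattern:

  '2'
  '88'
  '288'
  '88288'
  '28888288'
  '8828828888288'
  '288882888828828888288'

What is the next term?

This is a Fibonacci-style word recurrence s(k) = s(k−2)·s(k−1): e.g. 2·88 = 288.
Continuing: 8828828888288 · 288882888828828888288 gives term 8.

8828828888288288882888828828888288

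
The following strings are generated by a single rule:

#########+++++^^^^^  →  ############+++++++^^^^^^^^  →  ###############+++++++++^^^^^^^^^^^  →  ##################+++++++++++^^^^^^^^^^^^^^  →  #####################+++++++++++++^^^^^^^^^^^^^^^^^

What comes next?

########################+++++++++++++++^^^^^^^^^^^^^^^^^^^^

The n-th term is 3n+3 #'s then 2n+1 +'s then 3n-1 ^'s, where the shown terms are n = 2, 3, 4, 5, 6.
For the next term, n = 7, so the run lengths are 24, 15, 20.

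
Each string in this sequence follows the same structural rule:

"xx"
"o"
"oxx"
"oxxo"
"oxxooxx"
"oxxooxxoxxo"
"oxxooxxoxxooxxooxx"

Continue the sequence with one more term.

oxxooxxoxxooxxooxxoxxooxxoxxo

From term 3 onward, concatenate the last term with the second-to-last: o·xx = oxx, oxx·o = oxxo, …
So term 8 is oxxooxxoxxooxxooxx·oxxooxxoxxo.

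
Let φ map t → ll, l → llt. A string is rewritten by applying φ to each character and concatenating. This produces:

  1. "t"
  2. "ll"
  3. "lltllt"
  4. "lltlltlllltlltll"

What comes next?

Rewriting the 16 symbols of lltlltlllltlltll one by one yields llt llt ll llt llt ll llt llt llt llt ll llt llt ll llt llt; concatenated:

lltlltlllltlltlllltlltlltlltlllltlltlllltllt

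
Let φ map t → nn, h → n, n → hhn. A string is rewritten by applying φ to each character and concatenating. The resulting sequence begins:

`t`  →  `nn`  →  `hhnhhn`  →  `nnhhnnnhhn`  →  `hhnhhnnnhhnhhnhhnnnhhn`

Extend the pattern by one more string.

nnhhnnnhhnhhnhhnnnhhnnnhhnnnhhnhhnhhnnnhhn

φ(hhnhhnnnhhnhhnhhnnnhhn) expands symbol-by-symbol to n n hhn n n hhn hhn hhn n n hhn n n hhn n n hhn hhn hhn n n hhn; joining the 22 pieces gives the next term.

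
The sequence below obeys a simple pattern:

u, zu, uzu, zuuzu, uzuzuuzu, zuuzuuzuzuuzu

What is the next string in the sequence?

From term 3 onward, concatenate the second-to-last term with the last: u·zu = uzu, zu·uzu = zuuzu, …
So term 7 is uzuzuuzu·zuuzuuzuzuuzu.

uzuzuuzuzuuzuuzuzuuzu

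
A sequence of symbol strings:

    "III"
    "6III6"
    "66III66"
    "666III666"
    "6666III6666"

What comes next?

Every step adds 6 to the front and 6 to the end of the previous string.
So the next term is 6·6666III6666·6.

66666III66666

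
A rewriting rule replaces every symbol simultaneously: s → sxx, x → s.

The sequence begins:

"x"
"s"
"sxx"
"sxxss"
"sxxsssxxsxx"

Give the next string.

sxxsssxxsxxsxxsssxxss

Apply φ to sxxsssxxsxx symbol by symbol: s→sxx, x→s, x→s, s→sxx, s→sxx, s→sxx, x→s, x→s, s→sxx, x→s, x→s; joined: sxx s s sxx sxx sxx s s sxx s s.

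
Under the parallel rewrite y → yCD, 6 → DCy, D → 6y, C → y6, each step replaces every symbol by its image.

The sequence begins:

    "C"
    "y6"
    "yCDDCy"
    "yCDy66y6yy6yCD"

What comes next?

φ(yCDy66y6yy6yCD) expands symbol-by-symbol to yCD y6 6y yCD DCy DCy yCD DCy yCD yCD DCy yCD y6 6y; joining the 14 pieces gives the next term.

yCDy66yyCDDCyDCyyCDDCyyCDyCDDCyyCDy66y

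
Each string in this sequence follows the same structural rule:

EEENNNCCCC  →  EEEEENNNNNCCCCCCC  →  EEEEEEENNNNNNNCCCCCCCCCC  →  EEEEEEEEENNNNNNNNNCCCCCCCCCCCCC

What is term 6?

Term n consists of 2n-1 E's, followed by 2n-1 N's, followed by 3n-2 C's, where the shown terms are n = 2, 3, 4, 5.
Setting n = 7 gives 13, 13, 19 characters in each block.

EEEEEEEEEEEEENNNNNNNNNNNNNCCCCCCCCCCCCCCCCCCC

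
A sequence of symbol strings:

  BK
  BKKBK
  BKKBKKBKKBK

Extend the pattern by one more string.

BKKBKKBKKBKKBKKBKKBKKBK

Every step duplicates the string with 'K' between the halves.
One more doubling of BKKBKKBKKBK gives the answer.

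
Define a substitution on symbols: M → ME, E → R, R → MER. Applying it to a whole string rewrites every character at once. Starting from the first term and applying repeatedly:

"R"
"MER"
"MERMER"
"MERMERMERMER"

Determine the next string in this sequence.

MERMERMERMERMERMERMERMER

Rewriting each symbol of MERMERMERMER: M→ME, E→R, R→MER, M→ME, E→R, R→MER, M→ME, E→R, R→MER, M→ME, E→R, R→MER, which concatenates to ME R MER ME R MER ME R MER ME R MER.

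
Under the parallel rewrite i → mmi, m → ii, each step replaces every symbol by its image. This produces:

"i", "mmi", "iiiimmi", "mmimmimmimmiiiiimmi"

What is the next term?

Applying the rule to each of the 19 symbols of mmimmimmimmiiiiimmi gives the pieces ii ii mmi ii ii mmi ii ii mmi ii ii mmi mmi mmi mmi mmi ii ii mmi, which concatenate to the answer.

iiiimmiiiiimmiiiiimmiiiiimmimmimmimmimmiiiiimmi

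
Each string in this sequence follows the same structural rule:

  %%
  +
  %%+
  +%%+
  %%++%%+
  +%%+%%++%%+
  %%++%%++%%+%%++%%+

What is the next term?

+%%+%%++%%+%%++%%++%%+%%++%%+

From term 3 onward, concatenate the second-to-last term with the last: %%·+ = %%+, +·%%+ = +%%+, …
So term 8 is +%%+%%++%%+·%%++%%++%%+%%++%%+.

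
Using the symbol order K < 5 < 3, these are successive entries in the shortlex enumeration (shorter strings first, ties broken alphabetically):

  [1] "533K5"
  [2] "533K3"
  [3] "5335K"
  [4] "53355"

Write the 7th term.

53335

Continuing the enumeration 3 steps past 53355: 53355 → 53353 → 5333K → (answer).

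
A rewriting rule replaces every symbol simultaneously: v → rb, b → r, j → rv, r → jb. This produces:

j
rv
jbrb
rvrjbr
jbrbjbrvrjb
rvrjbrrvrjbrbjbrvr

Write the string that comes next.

Replace each of the 18 characters of rvrjbrrvrjbrbjbrvr in place — jb rb jb rv r jb jb rb jb rv r jb r rv r jb rb jb — and concatenate.

jbrbjbrvrjbjbrbjbrvrjbrrvrjbrbjb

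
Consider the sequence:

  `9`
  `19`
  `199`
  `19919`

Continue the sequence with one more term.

This is a Fibonacci-style word recurrence s(k) = s(k−1)·s(k−2): e.g. 19·9 = 199.
The next term joins 19919 and 199.

19919199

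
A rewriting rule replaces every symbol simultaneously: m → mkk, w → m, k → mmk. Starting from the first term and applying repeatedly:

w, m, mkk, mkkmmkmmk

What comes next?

mkkmmkmmkmkkmkkmmkmkkmkkmmk

Rewriting each symbol of mkkmmkmmk: m→mkk, k→mmk, k→mmk, m→mkk, m→mkk, k→mmk, m→mkk, m→mkk, k→mmk, which concatenates to mkk mmk mmk mkk mkk mmk mkk mkk mmk.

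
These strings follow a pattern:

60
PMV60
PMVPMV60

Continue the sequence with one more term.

Each term is the previous one with PMV prepended.
Applying this once more to PMVPMV60:

PMVPMVPMV60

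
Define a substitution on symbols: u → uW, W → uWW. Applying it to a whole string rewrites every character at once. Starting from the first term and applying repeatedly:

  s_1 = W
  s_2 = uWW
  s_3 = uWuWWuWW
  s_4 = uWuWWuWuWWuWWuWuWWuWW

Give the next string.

Rewriting the 21 symbols of uWuWWuWuWWuWWuWuWWuWW one by one yields uW uWW uW uWW uWW uW uWW uW uWW uWW uW uWW uWW uW uWW uW uWW uWW uW uWW uWW; concatenated:

uWuWWuWuWWuWWuWuWWuWuWWuWWuWuWWuWWuWuWWuWuWWuWWuWuWWuWW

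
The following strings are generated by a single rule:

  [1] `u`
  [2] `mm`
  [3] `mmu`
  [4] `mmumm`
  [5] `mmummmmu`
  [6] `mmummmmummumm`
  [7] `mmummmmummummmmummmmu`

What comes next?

mmummmmummummmmummmmummummmmummumm

From term 3 onward, concatenate the last term with the second-to-last: mm·u = mmu, mmu·mm = mmumm, …
So term 8 is mmummmmummummmmummmmu·mmummmmummumm.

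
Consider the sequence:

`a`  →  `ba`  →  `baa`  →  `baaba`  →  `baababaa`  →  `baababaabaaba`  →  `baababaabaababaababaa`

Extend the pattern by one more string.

From term 3 onward, concatenate the last term with the second-to-last: ba·a = baa, baa·ba = baaba, …
Continuing: baababaabaababaababaa · baababaabaaba gives term 8.

baababaabaababaababaabaababaabaaba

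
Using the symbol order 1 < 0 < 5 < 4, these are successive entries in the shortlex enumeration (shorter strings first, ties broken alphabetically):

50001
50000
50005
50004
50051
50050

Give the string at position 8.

50054

Stepping forward 2 times from 50050: 50050 → 50055, then the target.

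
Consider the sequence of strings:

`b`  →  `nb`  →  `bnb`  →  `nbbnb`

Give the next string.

bnbnbbnb

Each term (from the third on) is the two preceding terms concatenated in order: term 3 = b·nb = bnb.
The next term joins bnb and nbbnb.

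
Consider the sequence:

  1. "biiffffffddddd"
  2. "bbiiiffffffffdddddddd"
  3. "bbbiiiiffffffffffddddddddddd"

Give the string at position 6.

bbbbbbiiiiiiiffffffffffffffffdddddddddddddddddddd

Reading off run lengths: b runs 1, 2, 3; i runs 2, 3, 4; f runs 6, 8, 10; d runs 5, 8, 11 — each is linear in n, where the shown terms are n = 2, 3, 4.
At n = 7 the blocks have lengths 6, 7, 16, 20.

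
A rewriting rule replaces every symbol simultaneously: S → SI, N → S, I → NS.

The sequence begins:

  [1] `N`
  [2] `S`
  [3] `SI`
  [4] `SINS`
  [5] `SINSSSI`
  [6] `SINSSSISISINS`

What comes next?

SINSSSISISINSSINSSINSSSI

Replace each of the 13 characters of SINSSSISISINS in place — SI NS S SI SI SI NS SI NS SI NS S SI — and concatenate.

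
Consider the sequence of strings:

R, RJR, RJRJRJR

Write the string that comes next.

s(k+1) = s(k)·J·s(k) — each term doubles the last with 'J' between the halves.
So the next term is two copies of RJRJRJR with 'J' between the halves.

RJRJRJRJRJRJRJR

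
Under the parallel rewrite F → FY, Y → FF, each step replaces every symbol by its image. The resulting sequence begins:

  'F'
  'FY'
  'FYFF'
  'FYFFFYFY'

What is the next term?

FYFFFYFYFYFFFYFF

Rewriting each symbol of FYFFFYFY: F→FY, Y→FF, F→FY, F→FY, F→FY, Y→FF, F→FY, Y→FF, which concatenates to FY FF FY FY FY FF FY FF.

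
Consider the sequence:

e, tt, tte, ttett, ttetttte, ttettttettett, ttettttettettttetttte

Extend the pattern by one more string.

This is a Fibonacci-style word recurrence s(k) = s(k−1)·s(k−2): e.g. tt·e = tte.
The next term joins ttettttettettttetttte and ttettttettett.

ttettttettettttettttettettttettett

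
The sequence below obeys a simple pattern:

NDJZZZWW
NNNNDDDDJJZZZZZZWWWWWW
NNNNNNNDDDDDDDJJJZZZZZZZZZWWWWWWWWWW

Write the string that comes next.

NNNNNNNNNNDDDDDDDDDDJJJJZZZZZZZZZZZZWWWWWWWWWWWWWW

The n-th term is 3n-2 N's then 3n-2 D's then n J's then 3n Z's then 4n-2 W's (n = 1, 2, …).
For the next term, n = 4, so the run lengths are 10, 10, 4, 12, 14.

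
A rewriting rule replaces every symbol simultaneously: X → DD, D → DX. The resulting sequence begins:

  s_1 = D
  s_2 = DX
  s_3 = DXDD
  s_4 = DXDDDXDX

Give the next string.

DXDDDXDXDXDDDXDD

Apply φ to DXDDDXDX symbol by symbol: D→DX, X→DD, D→DX, D→DX, D→DX, X→DD, D→DX, X→DD; joined: DX DD DX DX DX DD DX DD.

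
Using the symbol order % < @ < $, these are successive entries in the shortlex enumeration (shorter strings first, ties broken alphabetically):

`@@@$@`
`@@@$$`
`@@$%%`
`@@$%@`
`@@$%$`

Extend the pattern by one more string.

Find the rightmost character of @@$%$ below $, bump it to the next letter, and reset everything to its right to %.

@@$@%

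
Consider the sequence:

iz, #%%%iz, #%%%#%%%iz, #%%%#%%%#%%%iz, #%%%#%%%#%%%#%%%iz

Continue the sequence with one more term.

Each term is the previous one with #%%% prepended.
One more step from #%%%#%%%#%%%#%%%iz gives the answer.

#%%%#%%%#%%%#%%%#%%%iz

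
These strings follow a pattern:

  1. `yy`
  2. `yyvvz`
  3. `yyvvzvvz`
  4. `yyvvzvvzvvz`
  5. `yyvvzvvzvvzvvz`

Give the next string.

Every step adds vvz to the end: s(k+1) = s(k)·vvz.
One more step from yyvvzvvzvvzvvz gives the answer.

yyvvzvvzvvzvvzvvz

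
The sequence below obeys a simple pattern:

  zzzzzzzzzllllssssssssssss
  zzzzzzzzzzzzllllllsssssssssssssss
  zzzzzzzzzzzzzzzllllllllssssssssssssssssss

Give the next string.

zzzzzzzzzzzzzzzzzzllllllllllsssssssssssssssssssss

Each string has the form z^{3n} l^{2n-2} s^{3n+3}, where the shown terms are n = 3, 4, 5.
Setting n = 6 gives 18, 10, 21 characters in each block.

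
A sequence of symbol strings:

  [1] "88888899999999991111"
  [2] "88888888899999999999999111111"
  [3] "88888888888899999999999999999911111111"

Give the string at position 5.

Term n consists of 3n 8's, followed by 4n+2 9's, followed by 2n 1's, where the shown terms are n = 2, 3, 4.
Setting n = 6 gives 18, 26, 12 characters in each block.

88888888888888888899999999999999999999999999111111111111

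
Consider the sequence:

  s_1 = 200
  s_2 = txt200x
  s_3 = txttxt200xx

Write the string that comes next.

Every step adds txt to the front and x to the end of the previous string.
Applying this once more to txttxt200xx:

txttxttxt200xxx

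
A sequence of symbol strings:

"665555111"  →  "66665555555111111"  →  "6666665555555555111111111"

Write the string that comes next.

666666665555555555555111111111111

Term n consists of 2n 6's, followed by 3n+1 5's, followed by 3n 1's (n = 1, 2, …).
For the next term, n = 4, so the run lengths are 8, 13, 12.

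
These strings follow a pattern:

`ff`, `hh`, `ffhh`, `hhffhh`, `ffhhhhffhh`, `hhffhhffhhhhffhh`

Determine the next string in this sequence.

ffhhhhffhhhhffhhffhhhhffhh

From term 3 onward, concatenate the second-to-last term with the last: ff·hh = ffhh, hh·ffhh = hhffhh, …
So term 7 is ffhhhhffhh·hhffhhffhhhhffhh.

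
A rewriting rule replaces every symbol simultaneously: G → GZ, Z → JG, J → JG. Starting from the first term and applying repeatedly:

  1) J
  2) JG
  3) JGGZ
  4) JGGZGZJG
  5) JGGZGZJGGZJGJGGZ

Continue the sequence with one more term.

φ(JGGZGZJGGZJGJGGZ) expands symbol-by-symbol to JG GZ GZ JG GZ JG JG GZ GZ JG JG GZ JG GZ GZ JG; joining the 16 pieces gives the next term.

JGGZGZJGGZJGJGGZGZJGJGGZJGGZGZJG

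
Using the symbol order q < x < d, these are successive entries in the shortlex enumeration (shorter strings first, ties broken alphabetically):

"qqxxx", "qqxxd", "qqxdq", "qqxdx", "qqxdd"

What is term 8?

Stepping forward 3 times from qqxdd: qqxdd → qqdqq → qqdqx, then the target.

qqdqd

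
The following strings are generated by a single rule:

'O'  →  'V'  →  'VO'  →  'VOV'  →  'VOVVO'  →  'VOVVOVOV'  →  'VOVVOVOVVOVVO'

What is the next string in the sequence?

Each term (from the third on) is the previous term followed by the one before it: term 3 = V·O = VO.
So term 8 is VOVVOVOVVOVVO·VOVVOVOV.

VOVVOVOVVOVVOVOVVOVOV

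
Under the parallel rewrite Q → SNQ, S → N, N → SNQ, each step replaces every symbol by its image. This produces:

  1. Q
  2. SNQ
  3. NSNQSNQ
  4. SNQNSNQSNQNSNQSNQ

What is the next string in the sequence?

Applying the rule to each of the 17 symbols of SNQNSNQSNQNSNQSNQ gives the pieces N SNQ SNQ SNQ N SNQ SNQ N SNQ SNQ SNQ N SNQ SNQ N SNQ SNQ, which concatenate to the answer.

NSNQSNQSNQNSNQSNQNSNQSNQSNQNSNQSNQNSNQSNQ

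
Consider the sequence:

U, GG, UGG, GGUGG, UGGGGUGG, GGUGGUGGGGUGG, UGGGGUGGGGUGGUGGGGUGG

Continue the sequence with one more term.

From term 3 onward, concatenate the second-to-last term with the last: U·GG = UGG, GG·UGG = GGUGG, …
Continuing: GGUGGUGGGGUGG · UGGGGUGGGGUGGUGGGGUGG gives term 8.

GGUGGUGGGGUGGUGGGGUGGGGUGGUGGGGUGG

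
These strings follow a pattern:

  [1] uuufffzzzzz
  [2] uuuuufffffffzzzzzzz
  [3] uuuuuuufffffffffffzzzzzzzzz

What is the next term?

uuuuuuuuufffffffffffffffzzzzzzzzzzz

The n-th term is 2n+1 u's then 4n-1 f's then 2n+3 z's (n = 1, 2, …).
For the next term, n = 4, so the run lengths are 9, 15, 11.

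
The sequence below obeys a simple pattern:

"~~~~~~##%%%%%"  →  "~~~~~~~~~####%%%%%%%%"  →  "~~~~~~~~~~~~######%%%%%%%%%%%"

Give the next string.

Term n consists of 3n ~'s, followed by 2n-2 #'s, followed by 3n-1 %'s, where the shown terms are n = 2, 3, 4.
Setting n = 5 gives 15, 8, 14 characters in each block.

~~~~~~~~~~~~~~~########%%%%%%%%%%%%%%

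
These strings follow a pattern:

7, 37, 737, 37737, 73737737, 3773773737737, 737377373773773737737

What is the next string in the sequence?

Each term (from the third on) is the two preceding terms concatenated in order: term 3 = 7·37 = 737.
So term 8 is 3773773737737·737377373773773737737.

3773773737737737377373773773737737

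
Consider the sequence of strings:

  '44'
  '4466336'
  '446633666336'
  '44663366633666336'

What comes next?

4466336663366633666336

The strings grow by a fixed suffix 66336 each time.
So the next term is 44663366633666336·66336.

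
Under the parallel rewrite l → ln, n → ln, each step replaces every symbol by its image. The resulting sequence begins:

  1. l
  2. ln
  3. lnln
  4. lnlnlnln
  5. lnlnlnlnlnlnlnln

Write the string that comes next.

lnlnlnlnlnlnlnlnlnlnlnlnlnlnlnln

Applying the rule to each of the 16 symbols of lnlnlnlnlnlnlnln gives the pieces ln ln ln ln ln ln ln ln ln ln ln ln ln ln ln ln, which concatenate to the answer.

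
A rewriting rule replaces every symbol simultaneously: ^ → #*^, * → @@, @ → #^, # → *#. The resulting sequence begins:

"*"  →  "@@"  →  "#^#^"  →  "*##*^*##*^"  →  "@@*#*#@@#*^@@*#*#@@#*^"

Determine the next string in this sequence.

Rewriting the 22 symbols of @@*#*#@@#*^@@*#*#@@#*^ one by one yields #^ #^ @@ *# @@ *# #^ #^ *# @@ #*^ #^ #^ @@ *# @@ *# #^ #^ *# @@ #*^; concatenated:

#^#^@@*#@@*##^#^*#@@#*^#^#^@@*#@@*##^#^*#@@#*^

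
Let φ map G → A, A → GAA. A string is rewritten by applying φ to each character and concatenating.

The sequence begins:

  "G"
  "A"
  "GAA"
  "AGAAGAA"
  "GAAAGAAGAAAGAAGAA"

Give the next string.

AGAAGAAGAAAGAAGAAAGAAGAAGAAAGAAGAAAGAAGAA

Replace each of the 17 characters of GAAAGAAGAAAGAAGAA in place — A GAA GAA GAA A GAA GAA A GAA GAA GAA A GAA GAA A GAA GAA — and concatenate.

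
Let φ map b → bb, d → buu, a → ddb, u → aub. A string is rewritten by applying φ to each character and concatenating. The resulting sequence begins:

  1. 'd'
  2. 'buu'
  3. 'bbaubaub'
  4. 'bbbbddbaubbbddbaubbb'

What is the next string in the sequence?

Replace each of the 20 characters of bbbbddbaubbbddbaubbb in place — bb bb bb bb buu buu bb ddb aub bb bb bb buu buu bb ddb aub bb bb bb — and concatenate.

bbbbbbbbbuubuubbddbaubbbbbbbbuubuubbddbaubbbbbbb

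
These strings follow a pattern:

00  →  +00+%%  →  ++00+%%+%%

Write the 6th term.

s(k+1) = +·s(k)·+%%, so each term gains + as a prefix and +%% as a suffix.
From ++00+%%+%%, 3 further steps: ++00+%%+%% → +++00+%%+%%+%% → ++++00+%%+%%+%%+%% → (answer).

+++++00+%%+%%+%%+%%+%%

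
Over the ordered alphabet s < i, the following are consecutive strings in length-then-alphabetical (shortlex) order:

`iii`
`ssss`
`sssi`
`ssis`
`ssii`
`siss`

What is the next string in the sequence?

sisi

The successor of siss increments the rightmost position that isn't already i and resets every position after it to s.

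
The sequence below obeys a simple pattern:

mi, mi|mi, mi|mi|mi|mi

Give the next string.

Every step duplicates the string with '|' between the halves.
Doubling mi|mi|mi|mi with '|' between the halves:

mi|mi|mi|mi|mi|mi|mi|mi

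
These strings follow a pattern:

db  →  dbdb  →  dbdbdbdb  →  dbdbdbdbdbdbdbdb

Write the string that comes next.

dbdbdbdbdbdbdbdbdbdbdbdbdbdbdbdb

s(k+1) = s(k)·s(k) — each term doubles the last.
So the next term is two copies of dbdbdbdbdbdbdbdb.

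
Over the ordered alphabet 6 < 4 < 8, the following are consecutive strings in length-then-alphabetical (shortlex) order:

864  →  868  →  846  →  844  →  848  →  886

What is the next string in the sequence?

The successor of 886 increments the rightmost position that isn't already 8 and resets every position after it to 6.

884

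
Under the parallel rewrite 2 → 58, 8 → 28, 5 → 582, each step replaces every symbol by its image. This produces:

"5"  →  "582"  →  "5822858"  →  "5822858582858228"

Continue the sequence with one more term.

Replace each of the 16 characters of 5822858582858228 in place — 582 28 58 58 28 582 28 582 28 58 28 582 28 58 58 28 — and concatenate.

582285858285822858228582858228585828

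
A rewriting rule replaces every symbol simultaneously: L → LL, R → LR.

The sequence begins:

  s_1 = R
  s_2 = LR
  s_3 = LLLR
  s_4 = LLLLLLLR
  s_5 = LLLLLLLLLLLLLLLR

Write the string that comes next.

LLLLLLLLLLLLLLLLLLLLLLLLLLLLLLLR

Replace each of the 16 characters of LLLLLLLLLLLLLLLR in place — LL LL LL LL LL LL LL LL LL LL LL LL LL LL LL LR — and concatenate.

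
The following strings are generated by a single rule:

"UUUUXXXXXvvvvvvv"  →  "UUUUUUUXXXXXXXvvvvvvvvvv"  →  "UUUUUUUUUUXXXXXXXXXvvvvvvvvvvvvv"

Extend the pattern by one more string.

UUUUUUUUUUUUUXXXXXXXXXXXvvvvvvvvvvvvvvvv

Reading off run lengths: U runs 4, 7, 10; X runs 5, 7, 9; v runs 7, 10, 13 — each is linear in n, where the shown terms are n = 2, 3, 4.
For the next term, n = 5, so the run lengths are 13, 11, 16.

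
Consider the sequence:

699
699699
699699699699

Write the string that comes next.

Each string is two copies of the previous one concatenated.
One more doubling of 699699699699 gives the answer.

699699699699699699699699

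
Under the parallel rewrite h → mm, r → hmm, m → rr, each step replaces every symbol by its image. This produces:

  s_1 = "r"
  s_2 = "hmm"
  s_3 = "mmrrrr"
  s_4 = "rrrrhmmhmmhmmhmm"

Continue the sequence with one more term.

Replace each of the 16 characters of rrrrhmmhmmhmmhmm in place — hmm hmm hmm hmm mm rr rr mm rr rr mm rr rr mm rr rr — and concatenate.

hmmhmmhmmhmmmmrrrrmmrrrrmmrrrrmmrrrr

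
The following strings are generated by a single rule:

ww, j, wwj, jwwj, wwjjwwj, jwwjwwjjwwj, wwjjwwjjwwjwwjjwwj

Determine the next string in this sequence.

jwwjwwjjwwjwwjjwwjjwwjwwjjwwj

This is a Fibonacci-style word recurrence s(k) = s(k−2)·s(k−1): e.g. ww·j = wwj.
So term 8 is jwwjwwjjwwj·wwjjwwjjwwjwwjjwwj.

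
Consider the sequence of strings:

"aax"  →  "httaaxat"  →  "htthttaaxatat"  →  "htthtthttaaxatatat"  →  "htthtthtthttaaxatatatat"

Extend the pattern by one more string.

Every step adds htt to the front and at to the end of the previous string.
So the next term is htt·htthtthtthttaaxatatatat·at.

htthtthtthtthttaaxatatatatat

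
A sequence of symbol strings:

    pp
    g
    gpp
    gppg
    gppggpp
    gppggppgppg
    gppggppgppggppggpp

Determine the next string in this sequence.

This is a Fibonacci-style word recurrence s(k) = s(k−1)·s(k−2): e.g. g·pp = gpp.
Continuing: gppggppgppggppggpp · gppggppgppg gives term 8.

gppggppgppggppggppgppggppgppg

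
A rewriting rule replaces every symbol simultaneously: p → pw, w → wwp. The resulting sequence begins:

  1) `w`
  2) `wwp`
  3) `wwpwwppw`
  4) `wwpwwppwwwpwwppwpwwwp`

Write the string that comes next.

Rewriting the 21 symbols of wwpwwppwwwpwwppwpwwwp one by one yields wwp wwp pw wwp wwp pw pw wwp wwp wwp pw wwp wwp pw pw wwp pw wwp wwp wwp pw; concatenated:

wwpwwppwwwpwwppwpwwwpwwpwwppwwwpwwppwpwwwppwwwpwwpwwppw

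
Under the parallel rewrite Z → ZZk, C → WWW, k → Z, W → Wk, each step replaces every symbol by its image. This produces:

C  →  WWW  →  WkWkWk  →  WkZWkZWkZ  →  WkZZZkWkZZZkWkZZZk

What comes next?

Applying the rule to each of the 18 symbols of WkZZZkWkZZZkWkZZZk gives the pieces Wk Z ZZk ZZk ZZk Z Wk Z ZZk ZZk ZZk Z Wk Z ZZk ZZk ZZk Z, which concatenate to the answer.

WkZZZkZZkZZkZWkZZZkZZkZZkZWkZZZkZZkZZkZ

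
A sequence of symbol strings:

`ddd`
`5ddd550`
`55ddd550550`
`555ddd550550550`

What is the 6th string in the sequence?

55555ddd550550550550550

Each term wraps the previous one in 5 on the left and 550 on the right.
From 555ddd550550550, 2 further steps: 555ddd550550550 → 5555ddd550550550550 → (answer).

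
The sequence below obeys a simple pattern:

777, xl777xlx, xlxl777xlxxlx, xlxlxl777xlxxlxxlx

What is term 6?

xlxlxlxlxl777xlxxlxxlxxlxxlx

Each term wraps the previous one in xl on the left and xlx on the right.
From xlxlxl777xlxxlxxlx, 2 further steps: xlxlxl777xlxxlxxlx → xlxlxlxl777xlxxlxxlxxlx → (answer).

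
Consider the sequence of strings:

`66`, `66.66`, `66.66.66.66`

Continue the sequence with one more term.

Each string is two copies of the previous one joined by '.'.
Doubling 66.66.66.66 with '.' between the halves:

66.66.66.66.66.66.66.66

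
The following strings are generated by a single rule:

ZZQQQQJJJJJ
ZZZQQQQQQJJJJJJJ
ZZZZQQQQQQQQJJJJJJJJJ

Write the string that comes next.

ZZZZZQQQQQQQQQQJJJJJJJJJJJ

The n-th term is n Z's then 2n Q's then 2n+1 J's, where the shown terms are n = 2, 3, 4.
For the next term, n = 5, so the run lengths are 5, 10, 11.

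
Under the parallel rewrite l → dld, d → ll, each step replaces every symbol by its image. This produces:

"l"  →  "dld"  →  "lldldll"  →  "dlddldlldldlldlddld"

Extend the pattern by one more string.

Rewriting the 19 symbols of dlddldlldldlldlddld one by one yields ll dld ll ll dld ll dld dld ll dld ll dld dld ll dld ll ll dld ll; concatenated:

lldldlllldldlldlddldlldldlldlddldlldldlllldldll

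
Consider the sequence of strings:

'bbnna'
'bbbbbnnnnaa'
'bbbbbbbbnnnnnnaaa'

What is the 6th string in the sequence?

Term n consists of 3n-1 b's, followed by 2n n's, followed by n a's (n = 1, 2, …).
Setting n = 6 gives 17, 12, 6 characters in each block.

bbbbbbbbbbbbbbbbbnnnnnnnnnnnnaaaaaa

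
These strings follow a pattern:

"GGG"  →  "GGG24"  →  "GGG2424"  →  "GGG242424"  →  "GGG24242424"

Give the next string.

GGG2424242424

Every step adds 24 to the end: s(k+1) = s(k)·24.
So the next term is GGG24242424·24.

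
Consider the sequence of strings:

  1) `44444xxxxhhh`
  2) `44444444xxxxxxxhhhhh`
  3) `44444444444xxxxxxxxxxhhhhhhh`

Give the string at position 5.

The n-th term is 3n+2 4's then 3n+1 x's then 2n+1 h's (n = 1, 2, …).
For term 5, n = 5, so the run lengths are 17, 16, 11.

44444444444444444xxxxxxxxxxxxxxxxhhhhhhhhhhh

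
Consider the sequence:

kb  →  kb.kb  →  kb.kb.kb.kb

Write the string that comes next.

Each string is two copies of the previous one joined by '.'.
So the next term is two copies of kb.kb.kb.kb with '.' between the halves.

kb.kb.kb.kb.kb.kb.kb.kb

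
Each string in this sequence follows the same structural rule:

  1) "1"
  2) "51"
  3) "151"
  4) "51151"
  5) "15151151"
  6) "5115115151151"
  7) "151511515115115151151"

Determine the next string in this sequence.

5115115151151151511515115115151151

From term 3 onward, concatenate the second-to-last term with the last: 1·51 = 151, 51·151 = 51151, …
The next term joins 5115115151151 and 151511515115115151151.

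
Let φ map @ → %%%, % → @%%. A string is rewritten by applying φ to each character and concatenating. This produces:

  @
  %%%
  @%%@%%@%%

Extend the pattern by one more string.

Rewriting each symbol of @%%@%%@%%: @→%%%, %→@%%, %→@%%, @→%%%, %→@%%, %→@%%, @→%%%, %→@%%, %→@%%, which concatenates to %%% @%% @%% %%% @%% @%% %%% @%% @%%.

%%%@%%@%%%%%@%%@%%%%%@%%@%%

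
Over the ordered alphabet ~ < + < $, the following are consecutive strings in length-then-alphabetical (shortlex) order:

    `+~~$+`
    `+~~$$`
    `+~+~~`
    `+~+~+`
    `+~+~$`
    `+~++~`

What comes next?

The successor of +~++~ increments the rightmost position that isn't already $ and resets every position after it to ~.

+~+++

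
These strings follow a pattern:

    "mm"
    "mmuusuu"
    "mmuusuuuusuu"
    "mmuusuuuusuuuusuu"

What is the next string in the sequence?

mmuusuuuusuuuusuuuusuu

The strings grow by a fixed suffix uusuu each time.
One more step from mmuusuuuusuuuusuu gives the answer.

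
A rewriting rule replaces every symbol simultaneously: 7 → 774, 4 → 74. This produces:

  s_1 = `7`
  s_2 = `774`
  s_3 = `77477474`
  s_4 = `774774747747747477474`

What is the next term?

7747747477477474774747747747477477474774747747747477474

Applying the rule to each of the 21 symbols of 774774747747747477474 gives the pieces 774 774 74 774 774 74 774 74 774 774 74 774 774 74 774 74 774 774 74 774 74, which concatenate to the answer.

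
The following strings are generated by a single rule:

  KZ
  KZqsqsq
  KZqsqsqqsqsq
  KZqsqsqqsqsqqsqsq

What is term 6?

Each term is the previous one with qsqsq appended.
From KZqsqsqqsqsqqsqsq, 2 further steps: KZqsqsqqsqsqqsqsq → KZqsqsqqsqsqqsqsqqsqsq → (answer).

KZqsqsqqsqsqqsqsqqsqsqqsqsq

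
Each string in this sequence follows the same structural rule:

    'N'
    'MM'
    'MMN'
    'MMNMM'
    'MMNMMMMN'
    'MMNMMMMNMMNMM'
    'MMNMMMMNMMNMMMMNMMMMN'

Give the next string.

Each term (from the third on) is the previous term followed by the one before it: term 3 = MM·N = MMN.
So term 8 is MMNMMMMNMMNMMMMNMMMMN·MMNMMMMNMMNMM.

MMNMMMMNMMNMMMMNMMMMNMMNMMMMNMMNMM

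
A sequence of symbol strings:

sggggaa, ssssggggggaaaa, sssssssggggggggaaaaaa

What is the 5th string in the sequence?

Reading off run lengths: s runs 1, 4, 7; g runs 4, 6, 8; a runs 2, 4, 6 — each is linear in n (n = 1, 2, …).
Setting n = 5 gives 13, 12, 10 characters in each block.

sssssssssssssggggggggggggaaaaaaaaaa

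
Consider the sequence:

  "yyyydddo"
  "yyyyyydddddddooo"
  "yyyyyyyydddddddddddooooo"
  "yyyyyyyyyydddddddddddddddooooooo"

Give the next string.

Each string has the form y^{2n+2} d^{4n-1} o^{2n-1} (n = 1, 2, …).
At n = 5 the blocks have lengths 12, 19, 9.

yyyyyyyyyyyydddddddddddddddddddooooooooo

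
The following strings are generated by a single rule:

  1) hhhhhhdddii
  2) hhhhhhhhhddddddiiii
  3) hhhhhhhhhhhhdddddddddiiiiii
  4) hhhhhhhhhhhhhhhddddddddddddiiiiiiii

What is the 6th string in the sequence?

hhhhhhhhhhhhhhhhhhhhhddddddddddddddddddiiiiiiiiiiii

The n-th term is 3n+3 h's then 3n d's then 2n i's (n = 1, 2, …).
At n = 6 the blocks have lengths 21, 18, 12.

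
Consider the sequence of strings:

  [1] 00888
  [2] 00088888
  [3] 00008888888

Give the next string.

Reading off run lengths: 0 runs 2, 3, 4; 8 runs 3, 5, 7 — each is linear in n (n = 1, 2, …).
For the next term, n = 4, so the run lengths are 5, 9.

00000888888888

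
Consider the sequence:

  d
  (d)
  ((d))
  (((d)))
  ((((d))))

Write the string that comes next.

(((((d)))))

Every step adds ( to the front and ) to the end of the previous string.
So the next term is (·((((d))))·).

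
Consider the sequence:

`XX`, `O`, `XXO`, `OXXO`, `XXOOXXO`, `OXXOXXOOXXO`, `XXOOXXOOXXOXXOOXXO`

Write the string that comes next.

OXXOXXOOXXOXXOOXXOOXXOXXOOXXO

Each term (from the third on) is the two preceding terms concatenated in order: term 3 = XX·O = XXO.
So term 8 is OXXOXXOOXXO·XXOOXXOOXXOXXOOXXO.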